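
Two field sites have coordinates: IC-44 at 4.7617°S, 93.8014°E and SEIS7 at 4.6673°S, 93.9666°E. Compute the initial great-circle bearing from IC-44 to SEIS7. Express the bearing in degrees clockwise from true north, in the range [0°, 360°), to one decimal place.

Δλ = 0.1652°
y = sin Δλ · cos φ₂ = 0.002874
x = cos φ₁ sin φ₂ − sin φ₁ cos φ₂ cos Δλ = 0.001647
θ = atan2(y, x) = 60.1782° → 60.1782° (mod 360°)

60.2°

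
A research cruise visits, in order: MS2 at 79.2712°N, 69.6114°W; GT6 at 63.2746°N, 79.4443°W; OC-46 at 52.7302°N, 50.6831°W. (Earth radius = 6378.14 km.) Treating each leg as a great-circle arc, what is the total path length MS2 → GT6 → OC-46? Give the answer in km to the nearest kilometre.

3844 km

MS2→GT6: c = 0.283622 rad, d = 1808.98 km
GT6→OC-46: c = 0.319106 rad, d = 2035.30 km
Total = 1808.98 + 2035.30 = 3844.28 km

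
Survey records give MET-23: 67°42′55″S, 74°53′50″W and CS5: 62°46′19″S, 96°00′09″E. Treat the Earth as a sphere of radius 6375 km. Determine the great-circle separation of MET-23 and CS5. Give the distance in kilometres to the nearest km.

5491 km

MET-23: φ = -67.71528°, λ = -74.89722°
CS5: φ = -62.77194°, λ = +96.00250°
Δφ = 4.9433°,  Δλ = 170.8997°
a = sin²(Δφ/2) + cos φ₁ cos φ₂ sin²(Δλ/2) = 0.174269
c = 2·arcsin(√a) = 0.861286 rad = 49.3481°
d = R·c = 6375 × 0.861286 = 5490.7 km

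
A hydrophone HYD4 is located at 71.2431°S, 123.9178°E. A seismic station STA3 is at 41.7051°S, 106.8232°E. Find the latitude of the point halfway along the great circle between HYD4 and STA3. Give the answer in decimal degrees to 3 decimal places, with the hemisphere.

56.721°S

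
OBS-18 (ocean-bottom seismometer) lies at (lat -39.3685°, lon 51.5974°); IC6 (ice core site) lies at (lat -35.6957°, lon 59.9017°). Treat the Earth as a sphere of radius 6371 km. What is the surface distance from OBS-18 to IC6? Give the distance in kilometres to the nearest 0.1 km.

837.9 km

Δφ = 3.6728°,  Δλ = 8.3043°
a = sin²(Δφ/2) + cos φ₁ cos φ₂ sin²(Δλ/2) = 0.004318
c = 2·arcsin(√a) = 0.131524 rad = 7.5358°
d = R·c = 6371 × 0.131524 = 837.9 km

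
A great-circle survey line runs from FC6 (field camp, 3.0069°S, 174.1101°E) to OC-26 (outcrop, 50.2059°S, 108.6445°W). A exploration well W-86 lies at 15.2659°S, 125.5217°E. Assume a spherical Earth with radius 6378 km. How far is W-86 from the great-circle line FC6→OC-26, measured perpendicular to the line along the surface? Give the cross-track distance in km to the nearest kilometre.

4988 km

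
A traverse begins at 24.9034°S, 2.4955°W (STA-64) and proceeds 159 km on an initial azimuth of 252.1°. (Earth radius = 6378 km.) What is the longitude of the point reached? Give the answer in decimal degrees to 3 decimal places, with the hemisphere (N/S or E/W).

3.999°W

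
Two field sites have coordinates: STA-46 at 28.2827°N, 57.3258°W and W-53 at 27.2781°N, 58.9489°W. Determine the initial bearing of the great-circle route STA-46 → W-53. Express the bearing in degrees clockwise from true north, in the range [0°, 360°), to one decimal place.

235.4°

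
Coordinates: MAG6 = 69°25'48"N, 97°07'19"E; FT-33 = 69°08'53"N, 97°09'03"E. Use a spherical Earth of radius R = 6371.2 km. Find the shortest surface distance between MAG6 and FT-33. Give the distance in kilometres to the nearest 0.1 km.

31.4 km

MAG6: φ = +69.43000°, λ = +97.12194°
FT-33: φ = +69.14806°, λ = +97.15083°
Δφ = -0.2819°,  Δλ = 0.0289°
a = sin²(Δφ/2) + cos φ₁ cos φ₂ sin²(Δλ/2) = 0.000006
c = 2·arcsin(√a) = 0.004924 rad = 0.2821°
d = R·c = 6371.2 × 0.004924 = 31.4 km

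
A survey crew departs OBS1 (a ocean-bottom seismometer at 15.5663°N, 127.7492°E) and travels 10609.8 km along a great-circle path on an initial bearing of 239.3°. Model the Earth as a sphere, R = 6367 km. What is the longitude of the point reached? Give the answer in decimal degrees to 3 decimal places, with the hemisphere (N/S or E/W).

40.722°E

δ = d/R = 10609.8/6367 = 1.666373 rad
φ₂ = arcsin(sin φ₁ cos δ + cos φ₁ sin δ cos θ)
   = arcsin(0.26835·-0.09543 + 0.96332·0.99544·-0.51054) = -31.00957°
λ₂ = λ₁ + atan2(sin θ sin δ cos φ₁, cos δ − sin φ₁ sin φ₂) = 40.72196°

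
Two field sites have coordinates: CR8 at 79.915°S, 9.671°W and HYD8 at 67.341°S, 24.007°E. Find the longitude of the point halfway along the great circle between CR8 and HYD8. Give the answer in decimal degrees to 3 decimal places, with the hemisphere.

13.643°E

Bx = cos φ₂ cos Δλ = 0.320589,  By = cos φ₂ sin Δλ = 0.213628
φₘ = atan2(sin φ₁ + sin φ₂, √((cos φ₁ + Bx)² + By²)) = -74.19882°
λₘ = λ₁ + atan2(By, cos φ₁ + Bx) = 13.64335°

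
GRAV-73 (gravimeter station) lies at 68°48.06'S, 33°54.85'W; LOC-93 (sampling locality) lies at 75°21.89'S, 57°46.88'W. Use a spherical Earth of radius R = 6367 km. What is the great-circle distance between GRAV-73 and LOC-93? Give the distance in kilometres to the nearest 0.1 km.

GRAV-73: φ = -68.80100°, λ = -33.91417°
LOC-93: φ = -75.36483°, λ = -57.78133°
Δφ = -6.5638°,  Δλ = -23.8672°
a = sin²(Δφ/2) + cos φ₁ cos φ₂ sin²(Δλ/2) = 0.007184
c = 2·arcsin(√a) = 0.169720 rad = 9.7242°
d = R·c = 6367 × 0.169720 = 1080.6 km

1080.6 km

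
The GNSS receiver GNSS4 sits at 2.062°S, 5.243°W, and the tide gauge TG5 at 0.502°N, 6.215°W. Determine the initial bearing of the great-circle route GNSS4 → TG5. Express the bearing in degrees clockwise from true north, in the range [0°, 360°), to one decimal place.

Δλ = -0.9720°
y = sin Δλ · cos φ₂ = -0.016963
x = cos φ₁ sin φ₂ − sin φ₁ cos φ₂ cos Δλ = 0.044730
θ = atan2(y, x) = -20.7684° → 339.2316° (mod 360°)

339.2°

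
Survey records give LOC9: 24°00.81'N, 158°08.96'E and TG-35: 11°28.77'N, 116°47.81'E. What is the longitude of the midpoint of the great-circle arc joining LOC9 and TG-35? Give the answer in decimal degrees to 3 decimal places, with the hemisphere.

LOC9: φ = +24.01350°, λ = +158.14933°
TG-35: φ = +11.47950°, λ = +116.79683°
Bx = cos φ₂ cos Δλ = 0.735643,  By = cos φ₂ sin Δλ = -0.647473
φₘ = atan2(sin φ₁ + sin φ₂, √((cos φ₁ + Bx)² + By²)) = 18.88261°
λₘ = λ₁ + atan2(By, cos φ₁ + Bx) = 136.71317°

136.713°E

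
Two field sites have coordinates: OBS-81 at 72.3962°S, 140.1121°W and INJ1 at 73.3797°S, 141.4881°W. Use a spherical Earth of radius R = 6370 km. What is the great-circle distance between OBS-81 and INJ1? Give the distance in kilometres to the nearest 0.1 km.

Δφ = -0.9835°,  Δλ = -1.3760°
a = sin²(Δφ/2) + cos φ₁ cos φ₂ sin²(Δλ/2) = 0.000086
c = 2·arcsin(√a) = 0.018562 rad = 1.0635°
d = R·c = 6370 × 0.018562 = 118.2 km

118.2 km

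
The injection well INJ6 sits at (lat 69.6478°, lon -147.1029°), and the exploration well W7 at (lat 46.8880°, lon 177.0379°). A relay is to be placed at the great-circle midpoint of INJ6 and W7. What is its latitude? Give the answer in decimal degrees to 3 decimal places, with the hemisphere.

Bx = cos φ₂ cos Δλ = 0.553889,  By = cos φ₂ sin Δλ = -0.400348
φₘ = atan2(sin φ₁ + sin φ₂, √((cos φ₁ + Bx)² + By²)) = 59.39107°
λₘ = λ₁ + atan2(By, cos φ₁ + Bx) = -171.04426°

59.391°N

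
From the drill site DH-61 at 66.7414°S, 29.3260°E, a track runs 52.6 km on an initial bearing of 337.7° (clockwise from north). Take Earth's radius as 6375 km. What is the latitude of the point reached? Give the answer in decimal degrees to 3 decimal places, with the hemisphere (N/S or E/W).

δ = d/R = 52.6/6375 = 0.008251 rad
φ₂ = arcsin(sin φ₁ cos δ + cos φ₁ sin δ cos θ)
   = arcsin(-0.91873·0.99997 + 0.39488·0.00825·0.92521) = -66.30337°
λ₂ = λ₁ + atan2(sin θ sin δ cos φ₁, cos δ − sin φ₁ sin φ₂) = 28.87965°

66.303°S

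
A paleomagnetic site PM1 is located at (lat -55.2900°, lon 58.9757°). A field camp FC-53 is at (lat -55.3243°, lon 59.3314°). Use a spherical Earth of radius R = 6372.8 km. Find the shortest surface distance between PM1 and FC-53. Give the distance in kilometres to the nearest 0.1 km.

22.8 km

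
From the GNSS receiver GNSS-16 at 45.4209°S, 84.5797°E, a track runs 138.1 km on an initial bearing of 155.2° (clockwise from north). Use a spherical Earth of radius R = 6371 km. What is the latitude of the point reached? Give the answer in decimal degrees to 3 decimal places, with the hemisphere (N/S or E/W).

46.546°S

δ = d/R = 138.1/6371 = 0.021676 rad
φ₂ = arcsin(sin φ₁ cos δ + cos φ₁ sin δ cos θ)
   = arcsin(-0.71228·0.99977 + 0.70189·0.02167·-0.90778) = -46.54586°
λ₂ = λ₁ + atan2(sin θ sin δ cos φ₁, cos δ − sin φ₁ sin φ₂) = 85.33710°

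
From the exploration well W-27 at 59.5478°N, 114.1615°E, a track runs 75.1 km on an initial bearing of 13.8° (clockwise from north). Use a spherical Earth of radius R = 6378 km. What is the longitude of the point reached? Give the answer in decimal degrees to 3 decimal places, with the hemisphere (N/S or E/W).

114.485°E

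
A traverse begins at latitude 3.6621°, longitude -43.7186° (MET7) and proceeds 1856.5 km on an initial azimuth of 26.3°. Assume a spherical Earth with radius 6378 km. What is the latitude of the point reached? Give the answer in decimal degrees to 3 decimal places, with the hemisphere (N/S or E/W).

δ = d/R = 1856.5/6378 = 0.291079 rad
φ₂ = arcsin(sin φ₁ cos δ + cos φ₁ sin δ cos θ)
   = arcsin(0.06387·0.95793 + 0.99796·0.28699·0.89649) = 18.53832°
λ₂ = λ₁ + atan2(sin θ sin δ cos φ₁, cos δ − sin φ₁ sin φ₂) = -36.01120°

18.538°N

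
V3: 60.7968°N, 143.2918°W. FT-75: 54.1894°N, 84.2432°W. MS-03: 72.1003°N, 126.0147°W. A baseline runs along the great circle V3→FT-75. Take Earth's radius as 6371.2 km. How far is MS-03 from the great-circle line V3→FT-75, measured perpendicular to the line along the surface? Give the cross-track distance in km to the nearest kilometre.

1139 km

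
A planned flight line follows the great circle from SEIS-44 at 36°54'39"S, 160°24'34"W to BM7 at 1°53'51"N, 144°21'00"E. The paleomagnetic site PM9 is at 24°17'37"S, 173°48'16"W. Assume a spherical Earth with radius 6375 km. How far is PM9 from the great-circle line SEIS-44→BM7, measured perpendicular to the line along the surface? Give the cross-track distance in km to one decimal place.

633.4 km

SEIS-44: φ = -36.91083°, λ = -160.40944°
BM7: φ = +1.89750°, λ = +144.35000°
PM9: φ = -24.29361°, λ = -173.80444°
δ₁₃ = central angle SEIS-44→PM9 = 0.297659 rad  (haversine)
θ₁₃ = bearing SEIS-44→PM9 = 313.950°,  θ₁₂ = bearing SEIS-44→BM7 = 294.181°
dₓₜ = R·arcsin(sin δ₁₃ · sin(θ₁₃ − θ₁₂)) = 6375·arcsin(0.29328·sin(19.768°)) = 633.404 km
|dₓₜ| = 633.404 km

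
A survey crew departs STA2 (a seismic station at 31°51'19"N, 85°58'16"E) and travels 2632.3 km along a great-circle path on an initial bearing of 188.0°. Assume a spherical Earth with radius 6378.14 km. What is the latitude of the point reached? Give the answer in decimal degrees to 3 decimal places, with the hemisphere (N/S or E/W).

STA2: φ = +31.85528°, λ = +85.97111°
δ = d/R = 2632.3/6378.14 = 0.412707 rad
φ₂ = arcsin(sin φ₁ cos δ + cos φ₁ sin δ cos θ)
   = arcsin(0.52778·0.91604 + 0.84938·0.40109·-0.99027) = 8.40091°
λ₂ = λ₁ + atan2(sin θ sin δ cos φ₁, cos δ − sin φ₁ sin φ₂) = 82.73640°

8.401°N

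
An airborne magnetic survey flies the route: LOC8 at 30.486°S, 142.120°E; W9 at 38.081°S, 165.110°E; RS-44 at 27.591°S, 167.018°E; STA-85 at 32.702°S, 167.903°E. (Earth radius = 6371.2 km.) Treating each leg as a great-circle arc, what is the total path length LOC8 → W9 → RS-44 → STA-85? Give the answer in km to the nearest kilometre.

LOC8→W9: c = 0.355851 rad, d = 2267.20 km
W9→RS-44: c = 0.185197 rad, d = 1179.93 km
RS-44→STA-85: c = 0.090197 rad, d = 574.66 km
Total = 2267.20 + 1179.93 + 574.66 = 4021.79 km

4022 km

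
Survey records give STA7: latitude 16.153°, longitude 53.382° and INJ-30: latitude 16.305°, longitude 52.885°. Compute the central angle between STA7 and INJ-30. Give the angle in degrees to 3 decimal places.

Δφ = 0.1520°,  Δλ = -0.4970°
a = sin²(Δφ/2) + cos φ₁ cos φ₂ sin²(Δλ/2) = 0.000019
c = 2·arcsin(√a) = 0.008741 rad = 0.5008°

0.501°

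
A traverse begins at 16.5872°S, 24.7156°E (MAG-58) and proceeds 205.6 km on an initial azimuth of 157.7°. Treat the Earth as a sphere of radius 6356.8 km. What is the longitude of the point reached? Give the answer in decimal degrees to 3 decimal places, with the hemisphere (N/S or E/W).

δ = d/R = 205.6/6356.8 = 0.032343 rad
φ₂ = arcsin(sin φ₁ cos δ + cos φ₁ sin δ cos θ)
   = arcsin(-0.28547·0.99948 + 0.95839·0.03234·-0.92521) = -18.30040°
λ₂ = λ₁ + atan2(sin θ sin δ cos φ₁, cos δ − sin φ₁ sin φ₂) = 25.45613°

25.456°E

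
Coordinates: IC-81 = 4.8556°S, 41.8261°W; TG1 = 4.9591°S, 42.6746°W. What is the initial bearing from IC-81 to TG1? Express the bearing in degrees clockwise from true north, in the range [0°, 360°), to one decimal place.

Δλ = -0.8485°
y = sin Δλ · cos φ₂ = -0.014753
x = cos φ₁ sin φ₂ − sin φ₁ cos φ₂ cos Δλ = -0.001816
θ = atan2(y, x) = -97.0161° → 262.9839° (mod 360°)

263.0°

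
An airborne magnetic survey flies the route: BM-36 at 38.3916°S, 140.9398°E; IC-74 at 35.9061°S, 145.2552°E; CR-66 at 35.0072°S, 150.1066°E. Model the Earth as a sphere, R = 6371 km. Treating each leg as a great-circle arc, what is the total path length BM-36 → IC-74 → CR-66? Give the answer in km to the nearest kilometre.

922 km

BM-36→IC-74: c = 0.074052 rad, d = 471.79 km
IC-74→CR-66: c = 0.070724 rad, d = 450.58 km
Total = 471.79 + 450.58 = 922.37 km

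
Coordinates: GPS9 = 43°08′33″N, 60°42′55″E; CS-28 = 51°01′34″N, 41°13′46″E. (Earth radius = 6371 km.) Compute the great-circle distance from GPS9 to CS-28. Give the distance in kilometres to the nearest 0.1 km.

1708.4 km

GPS9: φ = +43.14250°, λ = +60.71528°
CS-28: φ = +51.02611°, λ = +41.22944°
Δφ = 7.8836°,  Δλ = -19.4858°
a = sin²(Δφ/2) + cos φ₁ cos φ₂ sin²(Δλ/2) = 0.017868
c = 2·arcsin(√a) = 0.268148 rad = 15.3638°
d = R·c = 6371 × 0.268148 = 1708.4 km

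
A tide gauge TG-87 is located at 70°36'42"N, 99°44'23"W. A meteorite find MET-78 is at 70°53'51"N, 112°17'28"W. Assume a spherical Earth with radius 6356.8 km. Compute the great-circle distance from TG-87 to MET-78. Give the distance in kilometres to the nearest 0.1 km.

TG-87: φ = +70.61167°, λ = -99.73972°
MET-78: φ = +70.89750°, λ = -112.29111°
Δφ = 0.2858°,  Δλ = -12.5514°
a = sin²(Δφ/2) + cos φ₁ cos φ₂ sin²(Δλ/2) = 0.001304
c = 2·arcsin(√a) = 0.072248 rad = 4.1395°
d = R·c = 6356.8 × 0.072248 = 459.3 km

459.3 km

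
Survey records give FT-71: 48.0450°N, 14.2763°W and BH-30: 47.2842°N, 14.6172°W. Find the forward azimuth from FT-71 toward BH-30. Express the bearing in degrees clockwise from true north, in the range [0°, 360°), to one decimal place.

Δλ = -0.3409°
y = sin Δλ · cos φ₂ = -0.004036
x = cos φ₁ sin φ₂ − sin φ₁ cos φ₂ cos Δλ = -0.013269
θ = atan2(y, x) = -163.0817° → 196.9183° (mod 360°)

196.9°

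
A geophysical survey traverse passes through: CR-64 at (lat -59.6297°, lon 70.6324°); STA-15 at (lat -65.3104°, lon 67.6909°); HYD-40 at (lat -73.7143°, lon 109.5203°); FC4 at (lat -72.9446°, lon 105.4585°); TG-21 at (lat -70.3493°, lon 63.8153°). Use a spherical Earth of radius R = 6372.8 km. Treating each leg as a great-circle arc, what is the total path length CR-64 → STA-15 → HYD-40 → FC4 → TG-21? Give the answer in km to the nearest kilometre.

CR-64→STA-15: c = 0.101919 rad, d = 649.51 km
STA-15→HYD-40: c = 0.285899 rad, d = 1821.97 km
HYD-40→FC4: c = 0.024365 rad, d = 155.28 km
FC4→TG-21: c = 0.228312 rad, d = 1454.98 km
Total = 649.51 + 1821.97 + 155.28 + 1454.98 = 4081.74 km

4082 km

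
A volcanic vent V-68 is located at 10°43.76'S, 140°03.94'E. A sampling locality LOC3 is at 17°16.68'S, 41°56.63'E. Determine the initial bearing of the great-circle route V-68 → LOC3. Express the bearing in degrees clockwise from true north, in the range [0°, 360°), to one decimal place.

251.5°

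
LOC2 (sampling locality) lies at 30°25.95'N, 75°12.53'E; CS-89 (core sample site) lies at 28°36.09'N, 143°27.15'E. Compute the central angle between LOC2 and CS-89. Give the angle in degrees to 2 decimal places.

58.46°

LOC2: φ = +30.43250°, λ = +75.20883°
CS-89: φ = +28.60150°, λ = +143.45250°
Δφ = -1.8310°,  Δλ = 68.2437°
a = sin²(Δφ/2) + cos φ₁ cos φ₂ sin²(Δλ/2) = 0.238463
c = 2·arcsin(√a) = 1.020344 rad = 58.4614°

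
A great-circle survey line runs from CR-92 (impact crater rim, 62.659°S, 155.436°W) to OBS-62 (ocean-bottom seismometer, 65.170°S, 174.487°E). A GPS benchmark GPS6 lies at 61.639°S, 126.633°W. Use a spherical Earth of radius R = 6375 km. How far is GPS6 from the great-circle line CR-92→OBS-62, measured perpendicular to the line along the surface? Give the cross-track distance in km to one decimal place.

δ₁₃ = central angle CR-92→GPS6 = 0.233556 rad  (haversine)
θ₁₃ = bearing CR-92→GPS6 = 98.549°,  θ₁₂ = bearing CR-92→OBS-62 = 245.923°
dₓₜ = R·arcsin(sin δ₁₃ · sin(θ₁₃ − θ₁₂)) = 6375·arcsin(0.23144·sin(-147.375°)) = -797.539 km
|dₓₜ| = 797.539 km

797.5 km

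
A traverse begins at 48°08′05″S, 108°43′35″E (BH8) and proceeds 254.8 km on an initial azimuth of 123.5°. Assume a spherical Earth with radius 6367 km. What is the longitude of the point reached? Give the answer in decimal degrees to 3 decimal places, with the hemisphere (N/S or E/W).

111.663°E

BH8: φ = -48.13472°, λ = +108.72639°
δ = d/R = 254.8/6367 = 0.040019 rad
φ₂ = arcsin(sin φ₁ cos δ + cos φ₁ sin δ cos θ)
   = arcsin(-0.74472·0.99920 + 0.66738·0.04001·-0.55194) = -49.36354°
λ₂ = λ₁ + atan2(sin θ sin δ cos φ₁, cos δ − sin φ₁ sin φ₂) = 111.66279°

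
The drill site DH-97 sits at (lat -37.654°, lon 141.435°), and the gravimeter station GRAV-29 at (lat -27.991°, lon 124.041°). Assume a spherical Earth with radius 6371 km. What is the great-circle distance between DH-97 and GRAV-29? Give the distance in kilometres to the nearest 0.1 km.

Δφ = 9.6630°,  Δλ = -17.3940°
a = sin²(Δφ/2) + cos φ₁ cos φ₂ sin²(Δλ/2) = 0.023078
c = 2·arcsin(√a) = 0.305012 rad = 17.4759°
d = R·c = 6371 × 0.305012 = 1943.2 km

1943.2 km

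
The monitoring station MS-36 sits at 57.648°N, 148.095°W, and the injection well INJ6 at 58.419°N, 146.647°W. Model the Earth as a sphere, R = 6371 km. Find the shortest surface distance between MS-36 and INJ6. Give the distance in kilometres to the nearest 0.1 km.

Δφ = 0.7710°,  Δλ = 1.4480°
a = sin²(Δφ/2) + cos φ₁ cos φ₂ sin²(Δλ/2) = 0.000090
c = 2·arcsin(√a) = 0.018975 rad = 1.0872°
d = R·c = 6371 × 0.018975 = 120.9 km

120.9 km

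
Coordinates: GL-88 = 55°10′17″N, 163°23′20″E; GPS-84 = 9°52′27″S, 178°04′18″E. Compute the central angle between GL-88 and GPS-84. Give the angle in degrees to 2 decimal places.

66.20°

GL-88: φ = +55.17139°, λ = +163.38889°
GPS-84: φ = -9.87417°, λ = +178.07167°
Δφ = -65.0456°,  Δλ = 14.6828°
a = sin²(Δφ/2) + cos φ₁ cos φ₂ sin²(Δλ/2) = 0.298238
c = 2·arcsin(√a) = 1.155432 rad = 66.2014°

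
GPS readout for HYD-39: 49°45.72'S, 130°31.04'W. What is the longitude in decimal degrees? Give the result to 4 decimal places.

130° + 31.04′/60 = 130 + 0.51733 = 130.5173°

130.5173°W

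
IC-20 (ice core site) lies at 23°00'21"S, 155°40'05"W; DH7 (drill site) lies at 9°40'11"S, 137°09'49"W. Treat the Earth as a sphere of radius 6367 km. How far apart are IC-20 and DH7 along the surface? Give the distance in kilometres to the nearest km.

IC-20: φ = -23.00583°, λ = -155.66806°
DH7: φ = -9.66972°, λ = -137.16361°
Δφ = 13.3361°,  Δλ = 18.5044°
a = sin²(Δφ/2) + cos φ₁ cos φ₂ sin²(Δλ/2) = 0.036940
c = 2·arcsin(√a) = 0.386800 rad = 22.1620°
d = R·c = 6367 × 0.386800 = 2462.8 km

2463 km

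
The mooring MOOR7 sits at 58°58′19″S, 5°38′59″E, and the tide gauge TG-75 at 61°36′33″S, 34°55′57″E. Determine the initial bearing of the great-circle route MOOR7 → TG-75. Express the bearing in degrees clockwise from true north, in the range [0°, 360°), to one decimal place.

MOOR7: φ = -58.97194°, λ = +5.64972°
TG-75: φ = -61.60917°, λ = +34.93250°
Δλ = 29.2828°
y = sin Δλ · cos φ₂ = 0.232569
x = cos φ₁ sin φ₂ − sin φ₁ cos φ₂ cos Δλ = -0.098077
θ = atan2(y, x) = 112.8658° → 112.8658° (mod 360°)

112.9°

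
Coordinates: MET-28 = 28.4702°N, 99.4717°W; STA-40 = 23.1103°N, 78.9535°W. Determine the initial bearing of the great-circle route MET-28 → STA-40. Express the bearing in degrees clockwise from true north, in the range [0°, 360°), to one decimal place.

101.5°

Δλ = 20.5182°
y = sin Δλ · cos φ₂ = 0.322377
x = cos φ₁ sin φ₂ − sin φ₁ cos φ₂ cos Δλ = -0.065597
θ = atan2(y, x) = 101.5014° → 101.5014° (mod 360°)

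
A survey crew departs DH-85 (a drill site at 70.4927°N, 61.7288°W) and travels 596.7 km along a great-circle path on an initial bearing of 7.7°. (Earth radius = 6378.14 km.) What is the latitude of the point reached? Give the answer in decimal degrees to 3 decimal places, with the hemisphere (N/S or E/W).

75.787°N

δ = d/R = 596.7/6378.14 = 0.093554 rad
φ₂ = arcsin(sin φ₁ cos δ + cos φ₁ sin δ cos θ)
   = arcsin(0.94260·0.99563 + 0.33393·0.09342·0.99098) = 75.78716°
λ₂ = λ₁ + atan2(sin θ sin δ cos φ₁, cos δ − sin φ₁ sin φ₂) = -58.80664°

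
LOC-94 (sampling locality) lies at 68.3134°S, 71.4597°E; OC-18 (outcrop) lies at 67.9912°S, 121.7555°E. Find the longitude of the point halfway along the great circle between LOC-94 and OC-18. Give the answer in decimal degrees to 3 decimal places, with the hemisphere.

Bx = cos φ₂ cos Δλ = 0.239399,  By = cos φ₂ sin Δλ = 0.288314
φₘ = atan2(sin φ₁ + sin φ₂, √((cos φ₁ + Bx)² + By²)) = -70.05234°
λₘ = λ₁ + atan2(By, cos φ₁ + Bx) = 96.79623°

96.796°E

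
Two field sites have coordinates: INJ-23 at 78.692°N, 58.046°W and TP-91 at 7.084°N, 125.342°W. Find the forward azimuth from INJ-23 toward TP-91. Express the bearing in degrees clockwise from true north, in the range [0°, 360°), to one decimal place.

249.0°

Δλ = -67.2960°
y = sin Δλ · cos φ₂ = -0.915469
x = cos φ₁ sin φ₂ − sin φ₁ cos φ₂ cos Δλ = -0.351407
θ = atan2(y, x) = -110.9995° → 249.0005° (mod 360°)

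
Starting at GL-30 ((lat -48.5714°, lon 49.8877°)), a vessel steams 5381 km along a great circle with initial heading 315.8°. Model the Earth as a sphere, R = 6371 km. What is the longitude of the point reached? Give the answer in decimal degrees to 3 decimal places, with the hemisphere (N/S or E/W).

18.105°E

δ = d/R = 5381/6371 = 0.844608 rad
φ₂ = arcsin(sin φ₁ cos δ + cos φ₁ sin δ cos θ)
   = arcsin(-0.74978·0.66402 + 0.66169·0.74771·0.71691) = -8.23196°
λ₂ = λ₁ + atan2(sin θ sin δ cos φ₁, cos δ − sin φ₁ sin φ₂) = 18.10461°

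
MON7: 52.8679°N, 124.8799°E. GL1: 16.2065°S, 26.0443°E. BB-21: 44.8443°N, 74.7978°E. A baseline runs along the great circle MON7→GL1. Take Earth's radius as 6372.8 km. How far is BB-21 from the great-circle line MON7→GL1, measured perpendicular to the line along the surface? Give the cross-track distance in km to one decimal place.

δ₁₃ = central angle MON7→BB-21 = 0.579291 rad  (haversine)
θ₁₃ = bearing MON7→BB-21 = 276.604°,  θ₁₂ = bearing MON7→GL1 = 266.930°
dₓₜ = R·arcsin(sin δ₁₃ · sin(θ₁₃ − θ₁₂)) = 6372.8·arcsin(0.54743·sin(9.674°)) = 587.084 km
|dₓₜ| = 587.084 km

587.1 km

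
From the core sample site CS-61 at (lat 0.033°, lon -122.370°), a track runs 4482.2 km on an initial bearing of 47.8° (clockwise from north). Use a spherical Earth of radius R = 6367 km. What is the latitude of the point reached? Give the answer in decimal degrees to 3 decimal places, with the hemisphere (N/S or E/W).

δ = d/R = 4482.2/6367 = 0.703974 rad
φ₂ = arcsin(sin φ₁ cos δ + cos φ₁ sin δ cos θ)
   = arcsin(0.00058·0.76228 + 1.00000·0.64725·0.67172) = 25.79874°
λ₂ = λ₁ + atan2(sin θ sin δ cos φ₁, cos δ − sin φ₁ sin φ₂) = -90.19079°

25.799°N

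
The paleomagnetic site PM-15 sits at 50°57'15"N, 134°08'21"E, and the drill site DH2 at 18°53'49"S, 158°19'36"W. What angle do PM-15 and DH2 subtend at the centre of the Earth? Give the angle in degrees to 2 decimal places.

PM-15: φ = +50.95417°, λ = +134.13917°
DH2: φ = -18.89694°, λ = -158.32667°
Δφ = -69.8511°,  Δλ = 67.5342°
a = sin²(Δφ/2) + cos φ₁ cos φ₂ sin²(Δλ/2) = 0.511891
c = 2·arcsin(√a) = 1.594580 rad = 91.3627°

91.36°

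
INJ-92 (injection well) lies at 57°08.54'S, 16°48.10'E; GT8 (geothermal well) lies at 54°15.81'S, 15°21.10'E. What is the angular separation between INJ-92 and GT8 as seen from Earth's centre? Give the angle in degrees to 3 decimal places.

2.992°

INJ-92: φ = -57.14233°, λ = +16.80167°
GT8: φ = -54.26350°, λ = +15.35167°
Δφ = 2.8788°,  Δλ = -1.4500°
a = sin²(Δφ/2) + cos φ₁ cos φ₂ sin²(Δλ/2) = 0.000682
c = 2·arcsin(√a) = 0.052226 rad = 2.9924°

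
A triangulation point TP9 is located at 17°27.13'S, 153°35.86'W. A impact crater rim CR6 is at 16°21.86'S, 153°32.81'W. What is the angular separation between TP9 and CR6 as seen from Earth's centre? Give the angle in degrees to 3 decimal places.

1.089°

TP9: φ = -17.45217°, λ = -153.59767°
CR6: φ = -16.36433°, λ = -153.54683°
Δφ = 1.0878°,  Δλ = 0.0508°
a = sin²(Δφ/2) + cos φ₁ cos φ₂ sin²(Δλ/2) = 0.000090
c = 2·arcsin(√a) = 0.019005 rad = 1.0889°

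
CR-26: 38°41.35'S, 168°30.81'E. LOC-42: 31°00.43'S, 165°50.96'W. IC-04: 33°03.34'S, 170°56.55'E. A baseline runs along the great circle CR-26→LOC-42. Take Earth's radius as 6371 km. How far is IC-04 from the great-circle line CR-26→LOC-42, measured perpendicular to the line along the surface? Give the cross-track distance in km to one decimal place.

560.6 km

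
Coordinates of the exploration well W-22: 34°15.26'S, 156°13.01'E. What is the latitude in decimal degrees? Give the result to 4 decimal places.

34.2543°S

34° + 15.26′/60 = 34 + 0.25433 = 34.2543°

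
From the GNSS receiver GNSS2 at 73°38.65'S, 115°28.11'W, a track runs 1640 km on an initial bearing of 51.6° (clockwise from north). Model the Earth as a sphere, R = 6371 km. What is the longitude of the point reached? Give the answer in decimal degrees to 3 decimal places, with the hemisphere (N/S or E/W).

GNSS2: φ = -73.64417°, λ = -115.46850°
δ = d/R = 1640/6371 = 0.257416 rad
φ₂ = arcsin(sin φ₁ cos δ + cos φ₁ sin δ cos θ)
   = arcsin(-0.95953·0.96705 + 0.28160·0.25458·0.62115) = -62.05342°
λ₂ = λ₁ + atan2(sin θ sin δ cos φ₁, cos δ − sin φ₁ sin φ₂) = -90.27197°

90.272°W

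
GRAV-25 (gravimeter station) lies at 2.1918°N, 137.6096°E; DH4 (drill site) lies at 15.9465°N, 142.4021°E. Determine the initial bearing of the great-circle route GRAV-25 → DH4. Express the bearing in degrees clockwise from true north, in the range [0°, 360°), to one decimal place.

Δλ = 4.7925°
y = sin Δλ · cos φ₂ = 0.080332
x = cos φ₁ sin φ₂ − sin φ₁ cos φ₂ cos Δλ = 0.237894
θ = atan2(y, x) = 18.6589° → 18.6589° (mod 360°)

18.7°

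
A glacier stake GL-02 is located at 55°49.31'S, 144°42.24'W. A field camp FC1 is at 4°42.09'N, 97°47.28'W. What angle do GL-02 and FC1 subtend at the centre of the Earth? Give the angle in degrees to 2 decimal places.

GL-02: φ = -55.82183°, λ = -144.70400°
FC1: φ = +4.70150°, λ = -97.78800°
Δφ = 60.5233°,  Δλ = 46.9160°
a = sin²(Δφ/2) + cos φ₁ cos φ₂ sin²(Δλ/2) = 0.342687
c = 2·arcsin(√a) = 1.250733 rad = 71.6617°

71.66°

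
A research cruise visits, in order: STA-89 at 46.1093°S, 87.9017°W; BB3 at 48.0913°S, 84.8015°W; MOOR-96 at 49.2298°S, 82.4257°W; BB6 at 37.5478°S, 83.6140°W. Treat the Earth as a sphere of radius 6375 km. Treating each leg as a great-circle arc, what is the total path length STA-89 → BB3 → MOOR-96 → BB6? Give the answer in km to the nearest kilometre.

STA-89→BB3: c = 0.050522 rad, d = 322.08 km
BB3→MOOR-96: c = 0.033835 rad, d = 215.70 km
MOOR-96→BB6: c = 0.204439 rad, d = 1303.30 km
Total = 322.08 + 215.70 + 1303.30 = 1841.07 km

1841 km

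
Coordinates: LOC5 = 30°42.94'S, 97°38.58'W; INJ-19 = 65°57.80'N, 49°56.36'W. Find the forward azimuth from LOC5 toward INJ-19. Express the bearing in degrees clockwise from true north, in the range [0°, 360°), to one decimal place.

LOC5: φ = -30.71567°, λ = -97.64300°
INJ-19: φ = +65.96333°, λ = -49.93933°
Δλ = 47.7037°
y = sin Δλ · cos φ₂ = 0.301285
x = cos φ₁ sin φ₂ − sin φ₁ cos φ₂ cos Δλ = 0.925174
θ = atan2(y, x) = 18.0380° → 18.0380° (mod 360°)

18.0°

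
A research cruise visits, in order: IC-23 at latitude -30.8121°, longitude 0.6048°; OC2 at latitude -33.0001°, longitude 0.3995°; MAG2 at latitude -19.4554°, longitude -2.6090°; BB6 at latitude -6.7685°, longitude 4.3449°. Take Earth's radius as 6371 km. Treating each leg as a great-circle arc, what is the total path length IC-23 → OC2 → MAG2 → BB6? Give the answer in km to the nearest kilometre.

3378 km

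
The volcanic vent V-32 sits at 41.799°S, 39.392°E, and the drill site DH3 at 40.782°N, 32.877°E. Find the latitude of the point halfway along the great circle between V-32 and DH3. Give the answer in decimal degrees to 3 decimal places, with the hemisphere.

Bx = cos φ₂ cos Δλ = 0.752310,  By = cos φ₂ sin Δλ = -0.085914
φₘ = atan2(sin φ₁ + sin φ₂, √((cos φ₁ + Bx)² + By²)) = -0.50932°
λₘ = λ₁ + atan2(By, cos φ₁ + Bx) = 36.10908°

0.509°S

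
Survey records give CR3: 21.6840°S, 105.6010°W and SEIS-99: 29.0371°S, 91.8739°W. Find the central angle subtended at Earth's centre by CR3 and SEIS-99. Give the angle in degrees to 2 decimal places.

Δφ = -7.3531°,  Δλ = 13.7271°
a = sin²(Δφ/2) + cos φ₁ cos φ₂ sin²(Δλ/2) = 0.015715
c = 2·arcsin(√a) = 0.251378 rad = 14.4029°

14.40°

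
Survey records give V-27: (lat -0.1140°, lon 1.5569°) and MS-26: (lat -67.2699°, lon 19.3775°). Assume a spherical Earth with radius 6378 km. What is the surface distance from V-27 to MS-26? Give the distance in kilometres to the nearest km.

7603 km

Δφ = -67.1559°,  Δλ = 17.8206°
a = sin²(Δφ/2) + cos φ₁ cos φ₂ sin²(Δλ/2) = 0.315157
c = 2·arcsin(√a) = 1.192125 rad = 68.3038°
d = R·c = 6378 × 1.192125 = 7603.4 km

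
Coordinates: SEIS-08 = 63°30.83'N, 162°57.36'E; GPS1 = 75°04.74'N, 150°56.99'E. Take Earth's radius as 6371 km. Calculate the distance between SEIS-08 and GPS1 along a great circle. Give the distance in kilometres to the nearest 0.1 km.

SEIS-08: φ = +63.51383°, λ = +162.95600°
GPS1: φ = +75.07900°, λ = +150.94983°
Δφ = 11.5652°,  Δλ = -12.0062°
a = sin²(Δφ/2) + cos φ₁ cos φ₂ sin²(Δλ/2) = 0.011407
c = 2·arcsin(√a) = 0.214018 rad = 12.2624°
d = R·c = 6371 × 0.214018 = 1363.5 km

1363.5 km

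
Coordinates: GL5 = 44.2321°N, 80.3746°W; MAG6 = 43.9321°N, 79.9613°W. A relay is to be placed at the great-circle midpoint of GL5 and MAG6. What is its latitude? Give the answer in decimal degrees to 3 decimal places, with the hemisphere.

Bx = cos φ₂ cos Δλ = 0.720144,  By = cos φ₂ sin Δλ = 0.005195
φₘ = atan2(sin φ₁ + sin φ₂, √((cos φ₁ + Bx)² + By²)) = 44.08229°
λₘ = λ₁ + atan2(By, cos φ₁ + Bx) = -80.16743°

44.082°N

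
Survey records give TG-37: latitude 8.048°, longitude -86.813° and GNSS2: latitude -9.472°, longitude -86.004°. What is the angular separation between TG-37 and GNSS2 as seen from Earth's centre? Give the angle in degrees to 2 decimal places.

17.54°

Δφ = -17.5200°,  Δλ = 0.8090°
a = sin²(Δφ/2) + cos φ₁ cos φ₂ sin²(Δλ/2) = 0.023243
c = 2·arcsin(√a) = 0.306105 rad = 17.5385°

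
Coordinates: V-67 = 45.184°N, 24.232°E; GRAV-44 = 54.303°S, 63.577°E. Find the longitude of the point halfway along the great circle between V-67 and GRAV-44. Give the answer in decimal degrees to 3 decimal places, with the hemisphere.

41.976°E

Bx = cos φ₂ cos Δλ = 0.451244,  By = cos φ₂ sin Δλ = 0.369931
φₘ = atan2(sin φ₁ + sin φ₂, √((cos φ₁ + Bx)² + By²)) = -4.83809°
λₘ = λ₁ + atan2(By, cos φ₁ + Bx) = 41.97608°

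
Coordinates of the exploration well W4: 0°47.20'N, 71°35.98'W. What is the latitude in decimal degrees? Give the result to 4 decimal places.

0.7867°N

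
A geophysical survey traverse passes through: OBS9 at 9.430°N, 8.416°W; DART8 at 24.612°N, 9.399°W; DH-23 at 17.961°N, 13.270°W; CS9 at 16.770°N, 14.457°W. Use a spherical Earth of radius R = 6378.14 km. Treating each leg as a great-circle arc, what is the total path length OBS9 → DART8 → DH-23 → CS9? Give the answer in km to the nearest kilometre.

2718 km

OBS9→DART8: c = 0.265479 rad, d = 1693.26 km
DART8→DH-23: c = 0.132028 rad, d = 842.09 km
DH-23→CS9: c = 0.028689 rad, d = 182.98 km
Total = 1693.26 + 842.09 + 182.98 = 2718.34 km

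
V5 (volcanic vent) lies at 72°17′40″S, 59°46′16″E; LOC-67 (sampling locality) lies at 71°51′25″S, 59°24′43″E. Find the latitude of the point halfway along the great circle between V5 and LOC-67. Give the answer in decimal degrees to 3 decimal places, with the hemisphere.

V5: φ = -72.29444°, λ = +59.77111°
LOC-67: φ = -71.85694°, λ = +59.41194°
Bx = cos φ₂ cos Δλ = 0.311384,  By = cos φ₂ sin Δλ = -0.001952
φₘ = atan2(sin φ₁ + sin φ₂, √((cos φ₁ + Bx)² + By²)) = -72.07578°
λₘ = λ₁ + atan2(By, cos φ₁ + Bx) = 59.58941°

72.076°S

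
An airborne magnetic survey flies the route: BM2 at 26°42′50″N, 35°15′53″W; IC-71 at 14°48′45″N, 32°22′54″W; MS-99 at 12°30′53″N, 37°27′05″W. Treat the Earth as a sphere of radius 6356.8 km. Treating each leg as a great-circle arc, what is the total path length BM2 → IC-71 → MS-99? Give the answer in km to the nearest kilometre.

1957 km

BM2: φ = +26.71389°, λ = -35.26472°
IC-71: φ = +14.81250°, λ = -32.38167°
MS-99: φ = +12.51472°, λ = -37.45139°
BM2→IC-71: c = 0.212954 rad, d = 1353.70 km
IC-71→MS-99: c = 0.094865 rad, d = 603.04 km
Total = 1353.70 + 603.04 = 1956.74 km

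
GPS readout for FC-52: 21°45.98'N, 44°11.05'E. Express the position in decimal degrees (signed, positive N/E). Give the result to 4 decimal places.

+21.7663°, +44.1842°

lat: 21.7663° N → +21.7663°
lon: 44.1842° E → +44.1842°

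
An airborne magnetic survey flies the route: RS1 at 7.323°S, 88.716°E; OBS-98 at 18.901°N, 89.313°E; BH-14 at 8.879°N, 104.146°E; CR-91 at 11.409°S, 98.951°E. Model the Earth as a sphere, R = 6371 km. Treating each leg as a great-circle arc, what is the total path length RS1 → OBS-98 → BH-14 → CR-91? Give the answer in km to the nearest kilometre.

7193 km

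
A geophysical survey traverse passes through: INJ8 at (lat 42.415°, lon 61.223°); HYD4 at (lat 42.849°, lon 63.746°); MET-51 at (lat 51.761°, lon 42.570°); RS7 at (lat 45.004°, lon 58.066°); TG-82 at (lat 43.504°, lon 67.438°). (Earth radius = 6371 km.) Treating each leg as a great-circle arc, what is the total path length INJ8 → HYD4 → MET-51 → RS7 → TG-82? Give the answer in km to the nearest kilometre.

4210 km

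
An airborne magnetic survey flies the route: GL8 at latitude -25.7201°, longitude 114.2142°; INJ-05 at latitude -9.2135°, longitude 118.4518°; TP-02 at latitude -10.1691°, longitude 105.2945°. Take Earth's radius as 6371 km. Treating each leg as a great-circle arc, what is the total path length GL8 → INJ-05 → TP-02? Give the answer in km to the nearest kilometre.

GL8→INJ-05: c = 0.296531 rad, d = 1889.20 km
INJ-05→TP-02: c = 0.226958 rad, d = 1445.95 km
Total = 1889.20 + 1445.95 = 3335.15 km

3335 km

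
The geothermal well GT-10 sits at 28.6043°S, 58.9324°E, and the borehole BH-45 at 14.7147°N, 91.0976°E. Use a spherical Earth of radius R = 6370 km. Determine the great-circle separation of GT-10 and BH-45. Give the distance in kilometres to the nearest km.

5929 km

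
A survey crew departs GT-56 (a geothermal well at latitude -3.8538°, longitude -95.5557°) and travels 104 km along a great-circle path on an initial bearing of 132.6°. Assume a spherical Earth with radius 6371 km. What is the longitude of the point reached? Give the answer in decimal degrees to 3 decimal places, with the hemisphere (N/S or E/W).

δ = d/R = 104/6371 = 0.016324 rad
φ₂ = arcsin(sin φ₁ cos δ + cos φ₁ sin δ cos θ)
   = arcsin(-0.06721·0.99987 + 0.99774·0.01632·-0.67688) = -4.48658°
λ₂ = λ₁ + atan2(sin θ sin δ cos φ₁, cos δ − sin φ₁ sin φ₂) = -94.86513°

94.865°W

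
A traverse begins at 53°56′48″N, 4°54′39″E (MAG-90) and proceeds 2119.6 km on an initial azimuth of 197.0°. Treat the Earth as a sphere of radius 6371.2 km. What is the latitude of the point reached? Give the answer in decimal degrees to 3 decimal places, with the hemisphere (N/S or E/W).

35.474°N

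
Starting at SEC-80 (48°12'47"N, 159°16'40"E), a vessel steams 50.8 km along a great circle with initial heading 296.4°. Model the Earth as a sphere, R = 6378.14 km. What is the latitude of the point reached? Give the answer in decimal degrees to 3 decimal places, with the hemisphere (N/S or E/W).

48.414°N

SEC-80: φ = +48.21306°, λ = +159.27778°
δ = d/R = 50.8/6378.14 = 0.007965 rad
φ₂ = arcsin(sin φ₁ cos δ + cos φ₁ sin δ cos θ)
   = arcsin(0.74563·0.99997 + 0.66636·0.00796·0.44464) = 48.41432°
λ₂ = λ₁ + atan2(sin θ sin δ cos φ₁, cos δ − sin φ₁ sin φ₂) = 158.66194°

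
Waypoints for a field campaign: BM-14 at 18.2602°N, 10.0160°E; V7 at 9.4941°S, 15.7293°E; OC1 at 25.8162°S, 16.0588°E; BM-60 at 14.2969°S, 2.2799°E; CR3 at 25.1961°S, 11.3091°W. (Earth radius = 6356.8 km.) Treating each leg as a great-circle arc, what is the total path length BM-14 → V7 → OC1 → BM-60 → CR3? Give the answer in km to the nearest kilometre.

BM-14→V7: c = 0.494302 rad, d = 3142.18 km
V7→OC1: c = 0.284927 rad, d = 1811.22 km
OC1→BM-60: c = 0.301965 rad, d = 1919.53 km
BM-60→CR3: c = 0.292883 rad, d = 1861.80 km
Total = 3142.18 + 1811.22 + 1919.53 + 1861.80 = 8734.73 km

8735 km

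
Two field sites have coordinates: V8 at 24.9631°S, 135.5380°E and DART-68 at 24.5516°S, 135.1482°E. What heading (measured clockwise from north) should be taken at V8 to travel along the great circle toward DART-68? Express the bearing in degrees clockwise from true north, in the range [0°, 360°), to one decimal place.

Δλ = -0.3898°
y = sin Δλ · cos φ₂ = -0.006188
x = cos φ₁ sin φ₂ − sin φ₁ cos φ₂ cos Δλ = 0.007173
θ = atan2(y, x) = -40.7840° → 319.2160° (mod 360°)

319.2°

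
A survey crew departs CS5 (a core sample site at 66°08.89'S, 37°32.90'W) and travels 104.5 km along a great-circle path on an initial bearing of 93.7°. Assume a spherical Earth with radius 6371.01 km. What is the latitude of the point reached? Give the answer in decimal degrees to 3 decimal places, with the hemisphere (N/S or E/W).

CS5: φ = -66.14817°, λ = -37.54833°
δ = d/R = 104.5/6371.01 = 0.016402 rad
φ₂ = arcsin(sin φ₁ cos δ + cos φ₁ sin δ cos θ)
   = arcsin(-0.91459·0.99987 + 0.40437·0.01640·-0.06453) = -66.19142°
λ₂ = λ₁ + atan2(sin θ sin δ cos φ₁, cos δ − sin φ₁ sin φ₂) = -35.22461°

66.191°S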